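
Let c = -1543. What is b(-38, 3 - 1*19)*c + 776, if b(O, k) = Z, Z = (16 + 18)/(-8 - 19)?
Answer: 73414/27 ≈ 2719.0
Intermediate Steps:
Z = -34/27 (Z = 34/(-27) = 34*(-1/27) = -34/27 ≈ -1.2593)
b(O, k) = -34/27
b(-38, 3 - 1*19)*c + 776 = -34/27*(-1543) + 776 = 52462/27 + 776 = 73414/27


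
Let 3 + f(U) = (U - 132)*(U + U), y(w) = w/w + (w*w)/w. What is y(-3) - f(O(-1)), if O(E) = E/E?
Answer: 263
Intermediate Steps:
O(E) = 1
y(w) = 1 + w (y(w) = 1 + w**2/w = 1 + w)
f(U) = -3 + 2*U*(-132 + U) (f(U) = -3 + (U - 132)*(U + U) = -3 + (-132 + U)*(2*U) = -3 + 2*U*(-132 + U))
y(-3) - f(O(-1)) = (1 - 3) - (-3 - 264*1 + 2*1**2) = -2 - (-3 - 264 + 2*1) = -2 - (-3 - 264 + 2) = -2 - 1*(-265) = -2 + 265 = 263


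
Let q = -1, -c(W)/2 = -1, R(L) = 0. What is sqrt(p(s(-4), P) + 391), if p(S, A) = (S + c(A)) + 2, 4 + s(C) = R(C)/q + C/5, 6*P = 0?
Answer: sqrt(9755)/5 ≈ 19.753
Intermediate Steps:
P = 0 (P = (1/6)*0 = 0)
c(W) = 2 (c(W) = -2*(-1) = 2)
s(C) = -4 + C/5 (s(C) = -4 + (0/(-1) + C/5) = -4 + (0*(-1) + C*(1/5)) = -4 + (0 + C/5) = -4 + C/5)
p(S, A) = 4 + S (p(S, A) = (S + 2) + 2 = (2 + S) + 2 = 4 + S)
sqrt(p(s(-4), P) + 391) = sqrt((4 + (-4 + (1/5)*(-4))) + 391) = sqrt((4 + (-4 - 4/5)) + 391) = sqrt((4 - 24/5) + 391) = sqrt(-4/5 + 391) = sqrt(1951/5) = sqrt(9755)/5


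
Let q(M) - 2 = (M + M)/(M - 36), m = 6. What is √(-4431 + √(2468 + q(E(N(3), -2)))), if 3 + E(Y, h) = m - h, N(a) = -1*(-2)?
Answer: √(-4258191 + 124*√148335)/31 ≈ 66.191*I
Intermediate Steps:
N(a) = 2
E(Y, h) = 3 - h (E(Y, h) = -3 + (6 - h) = 3 - h)
q(M) = 2 + 2*M/(-36 + M) (q(M) = 2 + (M + M)/(M - 36) = 2 + (2*M)/(-36 + M) = 2 + 2*M/(-36 + M))
√(-4431 + √(2468 + q(E(N(3), -2)))) = √(-4431 + √(2468 + 4*(-18 + (3 - 1*(-2)))/(-36 + (3 - 1*(-2))))) = √(-4431 + √(2468 + 4*(-18 + (3 + 2))/(-36 + (3 + 2)))) = √(-4431 + √(2468 + 4*(-18 + 5)/(-36 + 5))) = √(-4431 + √(2468 + 4*(-13)/(-31))) = √(-4431 + √(2468 + 4*(-1/31)*(-13))) = √(-4431 + √(2468 + 52/31)) = √(-4431 + √(76560/31)) = √(-4431 + 4*√148335/31)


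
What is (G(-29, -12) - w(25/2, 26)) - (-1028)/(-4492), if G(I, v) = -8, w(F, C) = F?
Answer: -46557/2246 ≈ -20.729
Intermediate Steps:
(G(-29, -12) - w(25/2, 26)) - (-1028)/(-4492) = (-8 - 25/2) - (-1028)/(-4492) = (-8 - 25/2) - (-1028)*(-1)/4492 = (-8 - 1*25/2) - 1*257/1123 = (-8 - 25/2) - 257/1123 = -41/2 - 257/1123 = -46557/2246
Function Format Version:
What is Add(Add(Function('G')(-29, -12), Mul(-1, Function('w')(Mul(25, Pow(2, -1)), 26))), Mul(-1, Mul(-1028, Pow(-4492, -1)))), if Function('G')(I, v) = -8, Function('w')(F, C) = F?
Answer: Rational(-46557, 2246) ≈ -20.729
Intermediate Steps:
Add(Add(Function('G')(-29, -12), Mul(-1, Function('w')(Mul(25, Pow(2, -1)), 26))), Mul(-1, Mul(-1028, Pow(-4492, -1)))) = Add(Add(-8, Mul(-1, Mul(25, Pow(2, -1)))), Mul(-1, Mul(-1028, Pow(-4492, -1)))) = Add(Add(-8, Mul(-1, Mul(25, Rational(1, 2)))), Mul(-1, Mul(-1028, Rational(-1, 4492)))) = Add(Add(-8, Mul(-1, Rational(25, 2))), Mul(-1, Rational(257, 1123))) = Add(Add(-8, Rational(-25, 2)), Rational(-257, 1123)) = Add(Rational(-41, 2), Rational(-257, 1123)) = Rational(-46557, 2246)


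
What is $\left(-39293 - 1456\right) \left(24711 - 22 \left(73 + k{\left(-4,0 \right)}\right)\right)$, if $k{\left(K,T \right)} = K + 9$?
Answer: $-937023255$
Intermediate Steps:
$k{\left(K,T \right)} = 9 + K$
$\left(-39293 - 1456\right) \left(24711 - 22 \left(73 + k{\left(-4,0 \right)}\right)\right) = \left(-39293 - 1456\right) \left(24711 - 22 \left(73 + \left(9 - 4\right)\right)\right) = - 40749 \left(24711 - 22 \left(73 + 5\right)\right) = - 40749 \left(24711 - 1716\right) = \left(-40749\right) 22995 = -937023255$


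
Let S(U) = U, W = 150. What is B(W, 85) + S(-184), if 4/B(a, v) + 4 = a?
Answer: -13430/73 ≈ -183.97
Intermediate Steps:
B(a, v) = 4/(-4 + a)
B(W, 85) + S(-184) = 4/(-4 + 150) - 184 = 4/146 - 184 = 4*(1/146) - 184 = 2/73 - 184 = -13430/73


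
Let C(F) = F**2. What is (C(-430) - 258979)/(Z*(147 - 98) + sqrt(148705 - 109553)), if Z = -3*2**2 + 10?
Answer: -3629871/14774 - 74079*sqrt(2447)/7387 ≈ -741.76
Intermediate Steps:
Z = -2 (Z = -3*4 + 10 = -12 + 10 = -2)
(C(-430) - 258979)/(Z*(147 - 98) + sqrt(148705 - 109553)) = ((-430)**2 - 258979)/(-2*(147 - 98) + sqrt(148705 - 109553)) = (184900 - 258979)/(-2*49 + sqrt(39152)) = -74079/(-98 + 4*sqrt(2447))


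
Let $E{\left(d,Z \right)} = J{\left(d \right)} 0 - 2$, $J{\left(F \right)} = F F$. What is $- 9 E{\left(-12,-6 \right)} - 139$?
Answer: $-121$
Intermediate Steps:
$J{\left(F \right)} = F^{2}$
$E{\left(d,Z \right)} = -2$ ($E{\left(d,Z \right)} = d^{2} \cdot 0 - 2 = 0 - 2 = -2$)
$- 9 E{\left(-12,-6 \right)} - 139 = \left(-9\right) \left(-2\right) - 139 = 18 - 139 = -121$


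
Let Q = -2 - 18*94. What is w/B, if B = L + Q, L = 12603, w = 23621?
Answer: 23621/10909 ≈ 2.1653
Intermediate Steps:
Q = -1694 (Q = -2 - 1692 = -1694)
B = 10909 (B = 12603 - 1694 = 10909)
w/B = 23621/10909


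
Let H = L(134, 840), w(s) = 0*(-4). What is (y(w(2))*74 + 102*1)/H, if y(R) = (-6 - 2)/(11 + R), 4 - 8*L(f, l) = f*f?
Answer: -265/12342 ≈ -0.021471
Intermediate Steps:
L(f, l) = 1/2 - f**2/8 (L(f, l) = 1/2 - f*f/8 = 1/2 - f**2/8)
w(s) = 0
y(R) = -8/(11 + R)
H = -2244 (H = 1/2 - 1/8*134**2 = 1/2 - 1/8*17956 = 1/2 - 4489/2 = -2244)
(y(w(2))*74 + 102*1)/H = (-8/(11 + 0)*74 + 102*1)/(-2244) = (-8/11*74 + 102)*(-1/2244) = (-592/11 + 102)*(-1/2244) = (530/11)*(-1/2244) = -265/12342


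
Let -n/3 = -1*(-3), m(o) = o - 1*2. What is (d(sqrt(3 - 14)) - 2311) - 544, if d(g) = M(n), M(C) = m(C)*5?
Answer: -2910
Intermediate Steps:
m(o) = -2 + o (m(o) = o - 2 = -2 + o)
n = -9 (n = -(-3)*(-3) = -3*3 = -9)
M(C) = -10 + 5*C (M(C) = (-2 + C)*5 = -10 + 5*C)
d(g) = -55 (d(g) = -10 + 5*(-9) = -10 - 45 = -55)
(d(sqrt(3 - 14)) - 2311) - 544 = (-55 - 2311) - 544 = -2366 - 544 = -2910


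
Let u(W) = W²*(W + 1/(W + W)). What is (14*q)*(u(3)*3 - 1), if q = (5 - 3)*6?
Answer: 14196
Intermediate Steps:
u(W) = W²*(W + 1/(2*W))
q = 12 (q = 2*6 = 12)
(14*q)*(u(3)*3 - 1) = (14*12)*((3³ + (½)*3)*3 - 1) = 168*((27 + 3/2)*3 - 1) = 168*((57/2)*3 - 1) = 168*(171/2 - 1) = 168*(169/2) = 14196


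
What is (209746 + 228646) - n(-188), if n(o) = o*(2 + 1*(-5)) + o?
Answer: 438016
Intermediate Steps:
n(o) = -2*o (n(o) = o*(2 - 5) + o = o*(-3) + o = -3*o + o = -2*o)
(209746 + 228646) - n(-188) = (209746 + 228646) - (-2)*(-188) = 438392 - 1*376 = 438392 - 376 = 438016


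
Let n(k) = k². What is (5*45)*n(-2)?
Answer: 900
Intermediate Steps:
(5*45)*n(-2) = (5*45)*(-2)² = 225*4 = 900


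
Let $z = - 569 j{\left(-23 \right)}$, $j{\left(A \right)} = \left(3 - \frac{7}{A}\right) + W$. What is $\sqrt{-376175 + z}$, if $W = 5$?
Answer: $\frac{8 i \sqrt{3148378}}{23} \approx 617.17 i$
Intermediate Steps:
$j{\left(A \right)} = 8 - \frac{7}{A}$ ($j{\left(A \right)} = \left(3 - \frac{7}{A}\right) + 5 = 8 - \frac{7}{A}$)
$z = - \frac{108679}{23}$ ($z = - 569 \left(8 - \frac{7}{-23}\right) = - 569 \left(8 - - \frac{7}{23}\right) = - 569 \left(8 + \frac{7}{23}\right) = \left(-569\right) \frac{191}{23} = - \frac{108679}{23} \approx -4725.2$)
$\sqrt{-376175 + z} = \sqrt{-376175 - \frac{108679}{23}} = \sqrt{- \frac{8760704}{23}} = \frac{8 i \sqrt{3148378}}{23}$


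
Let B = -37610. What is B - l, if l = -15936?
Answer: -21674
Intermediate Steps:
B - l = -37610 - 1*(-15936) = -37610 + 15936 = -21674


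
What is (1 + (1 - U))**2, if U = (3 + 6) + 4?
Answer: 121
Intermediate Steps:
U = 13 (U = 9 + 4 = 13)
(1 + (1 - U))**2 = (1 + (1 - 1*13))**2 = (1 + (1 - 13))**2 = (1 - 12)**2 = (-11)**2 = 121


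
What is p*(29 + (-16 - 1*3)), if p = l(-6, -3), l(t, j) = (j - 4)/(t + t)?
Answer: 35/6 ≈ 5.8333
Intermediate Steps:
l(t, j) = (-4 + j)/(2*t) (l(t, j) = (-4 + j)/((2*t)) = (-4 + j)*(1/(2*t)) = (-4 + j)/(2*t))
p = 7/12 (p = (½)*(-4 - 3)/(-6) = (½)*(-⅙)*(-7) = 7/12 ≈ 0.58333)
p*(29 + (-16 - 1*3)) = 7*(29 + (-16 - 1*3))/12 = 7*(29 + (-16 - 3))/12 = 7*(29 - 19)/12 = (7/12)*10 = 35/6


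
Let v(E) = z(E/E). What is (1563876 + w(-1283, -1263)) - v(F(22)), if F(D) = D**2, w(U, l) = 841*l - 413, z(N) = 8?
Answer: 501272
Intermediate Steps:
w(U, l) = -413 + 841*l
v(E) = 8
(1563876 + w(-1283, -1263)) - v(F(22)) = (1563876 + (-413 + 841*(-1263))) - 1*8 = (1563876 + (-413 - 1062183)) - 8 = (1563876 - 1062596) - 8 = 501280 - 8 = 501272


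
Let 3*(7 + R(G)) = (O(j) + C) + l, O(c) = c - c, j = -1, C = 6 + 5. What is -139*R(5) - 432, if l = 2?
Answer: -184/3 ≈ -61.333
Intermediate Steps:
C = 11
O(c) = 0
R(G) = -8/3 (R(G) = -7 + ((0 + 11) + 2)/3 = -7 + (11 + 2)/3 = -7 + (1/3)*13 = -7 + 13/3 = -8/3)
-139*R(5) - 432 = -139*(-8/3) - 432 = 1112/3 - 432 = -184/3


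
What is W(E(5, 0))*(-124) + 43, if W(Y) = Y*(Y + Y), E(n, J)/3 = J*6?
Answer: 43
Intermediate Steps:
E(n, J) = 18*J (E(n, J) = 3*(J*6) = 3*(6*J) = 18*J)
W(Y) = 2*Y² (W(Y) = Y*(2*Y) = 2*Y²)
W(E(5, 0))*(-124) + 43 = (2*(18*0)²)*(-124) + 43 = (2*0²)*(-124) + 43 = (2*0)*(-124) + 43 = 0*(-124) + 43 = 0 + 43 = 43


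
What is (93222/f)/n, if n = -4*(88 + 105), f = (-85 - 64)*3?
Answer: 15537/57514 ≈ 0.27014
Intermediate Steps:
f = -447 (f = -149*3 = -447)
n = -772 (n = -4*193 = -772)
(93222/f)/n = (93222/(-447))/(-772) = (93222*(-1/447))*(-1/772) = -31074/149*(-1/772) = 15537/57514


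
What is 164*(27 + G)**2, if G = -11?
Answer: 41984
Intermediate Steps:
164*(27 + G)**2 = 164*(27 - 11)**2 = 164*16**2 = 164*256 = 41984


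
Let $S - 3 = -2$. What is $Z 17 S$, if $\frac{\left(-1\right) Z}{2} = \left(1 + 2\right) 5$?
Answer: $-510$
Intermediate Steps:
$S = 1$ ($S = 3 - 2 = 1$)
$Z = -30$ ($Z = - 2 \left(1 + 2\right) 5 = - 2 \cdot 3 \cdot 5 = \left(-2\right) 15 = -30$)
$Z 17 S = \left(-30\right) 17 \cdot 1 = \left(-510\right) 1 = -510$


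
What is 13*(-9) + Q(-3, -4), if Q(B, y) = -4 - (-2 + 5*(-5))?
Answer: -94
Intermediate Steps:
Q(B, y) = 23 (Q(B, y) = -4 - (-2 - 25) = -4 - 1*(-27) = -4 + 27 = 23)
13*(-9) + Q(-3, -4) = 13*(-9) + 23 = -117 + 23 = -94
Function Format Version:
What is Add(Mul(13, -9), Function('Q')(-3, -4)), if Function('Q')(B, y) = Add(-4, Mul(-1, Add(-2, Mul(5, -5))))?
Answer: -94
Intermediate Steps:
Function('Q')(B, y) = 23 (Function('Q')(B, y) = Add(-4, Mul(-1, Add(-2, -25))) = Add(-4, Mul(-1, -27)) = Add(-4, 27) = 23)
Add(Mul(13, -9), Function('Q')(-3, -4)) = Add(Mul(13, -9), 23) = Add(-117, 23) = -94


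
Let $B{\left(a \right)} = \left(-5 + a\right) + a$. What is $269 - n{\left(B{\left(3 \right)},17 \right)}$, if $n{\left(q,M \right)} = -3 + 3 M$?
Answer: $221$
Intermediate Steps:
$B{\left(a \right)} = -5 + 2 a$
$269 - n{\left(B{\left(3 \right)},17 \right)} = 269 - \left(-3 + 3 \cdot 17\right) = 269 - \left(-3 + 51\right) = 269 - 48 = 221$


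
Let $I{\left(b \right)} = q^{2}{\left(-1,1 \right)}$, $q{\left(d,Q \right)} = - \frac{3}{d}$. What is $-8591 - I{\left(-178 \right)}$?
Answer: $-8600$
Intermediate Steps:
$I{\left(b \right)} = 9$ ($I{\left(b \right)} = \left(- \frac{3}{-1}\right)^{2} = \left(\left(-3\right) \left(-1\right)\right)^{2} = 3^{2} = 9$)
$-8591 - I{\left(-178 \right)} = -8591 - 9 = -8600$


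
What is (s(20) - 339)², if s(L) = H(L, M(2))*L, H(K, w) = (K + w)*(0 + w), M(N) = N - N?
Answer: 114921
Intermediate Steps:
M(N) = 0
H(K, w) = w*(K + w) (H(K, w) = (K + w)*w = w*(K + w))
s(L) = 0 (s(L) = (0*(L + 0))*L = (0*L)*L = 0*L = 0)
(s(20) - 339)² = (0 - 339)² = (-339)² = 114921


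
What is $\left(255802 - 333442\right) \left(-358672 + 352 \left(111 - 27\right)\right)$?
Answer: $25551634560$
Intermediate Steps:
$\left(255802 - 333442\right) \left(-358672 + 352 \left(111 - 27\right)\right) = - 77640 \left(-358672 + 352 \cdot 84\right) = - 77640 \left(-358672 + 29568\right) = \left(-77640\right) \left(-329104\right) = 25551634560$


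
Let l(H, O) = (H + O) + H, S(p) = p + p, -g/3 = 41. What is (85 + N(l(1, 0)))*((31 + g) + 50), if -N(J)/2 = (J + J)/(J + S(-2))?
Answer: -3738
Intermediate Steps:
g = -123 (g = -3*41 = -123)
S(p) = 2*p
l(H, O) = O + 2*H
N(J) = -4*J/(-4 + J) (N(J) = -2*(J + J)/(J + 2*(-2)) = -2*2*J/(J - 4) = -2*2*J/(-4 + J) = -4*J/(-4 + J))
(85 + N(l(1, 0)))*((31 + g) + 50) = (85 - 4*(0 + 2*1)/(-4 + (0 + 2*1)))*((31 - 123) + 50) = (85 - 4*(0 + 2)/(-4 + (0 + 2)))*(-92 + 50) = (85 - 4*2/(-4 + 2))*(-42) = (85 - 4*2/(-2))*(-42) = (85 - 4*2*(-1/2))*(-42) = (85 + 4)*(-42) = 89*(-42) = -3738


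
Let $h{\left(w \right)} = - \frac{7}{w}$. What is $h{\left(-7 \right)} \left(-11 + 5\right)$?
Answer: $-6$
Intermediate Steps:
$h{\left(w \right)} = - \frac{7}{w}$
$h{\left(-7 \right)} \left(-11 + 5\right) = - \frac{7}{-7} \left(-11 + 5\right) = \left(-7\right) \left(- \frac{1}{7}\right) \left(-6\right) = 1 \left(-6\right) = -6$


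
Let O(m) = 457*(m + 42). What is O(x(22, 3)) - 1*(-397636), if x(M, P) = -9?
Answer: 412717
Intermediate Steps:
O(m) = 19194 + 457*m (O(m) = 457*(42 + m) = 19194 + 457*m)
O(x(22, 3)) - 1*(-397636) = (19194 + 457*(-9)) - 1*(-397636) = (19194 - 4113) + 397636 = 15081 + 397636 = 412717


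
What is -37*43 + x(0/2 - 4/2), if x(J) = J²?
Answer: -1587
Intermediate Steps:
-37*43 + x(0/2 - 4/2) = -37*43 + (0/2 - 4/2)² = -1591 + (0*(½) - 4*½)² = -1591 + (0 - 2)² = -1591 + (-2)² = -1591 + 4 = -1587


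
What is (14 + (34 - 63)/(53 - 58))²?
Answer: 9801/25 ≈ 392.04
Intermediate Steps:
(14 + (34 - 63)/(53 - 58))² = (14 - 29/(-5))² = (14 - 29*(-⅕))² = (14 + 29/5)² = (99/5)² = 9801/25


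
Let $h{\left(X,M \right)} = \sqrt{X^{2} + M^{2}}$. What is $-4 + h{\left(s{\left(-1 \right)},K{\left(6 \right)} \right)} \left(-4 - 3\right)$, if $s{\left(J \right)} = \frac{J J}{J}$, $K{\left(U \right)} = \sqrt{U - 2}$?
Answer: $-4 - 7 \sqrt{5} \approx -19.652$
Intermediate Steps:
$K{\left(U \right)} = \sqrt{-2 + U}$
$s{\left(J \right)} = J$ ($s{\left(J \right)} = \frac{J^{2}}{J} = J$)
$h{\left(X,M \right)} = \sqrt{M^{2} + X^{2}}$
$-4 + h{\left(s{\left(-1 \right)},K{\left(6 \right)} \right)} \left(-4 - 3\right) = -4 + \sqrt{\left(\sqrt{-2 + 6}\right)^{2} + \left(-1\right)^{2}} \left(-4 - 3\right) = -4 + \sqrt{\left(\sqrt{4}\right)^{2} + 1} \left(-4 - 3\right) = -4 + \sqrt{2^{2} + 1} \left(-7\right) = -4 + \sqrt{4 + 1} \left(-7\right) = -4 + \sqrt{5} \left(-7\right) = -4 - 7 \sqrt{5}$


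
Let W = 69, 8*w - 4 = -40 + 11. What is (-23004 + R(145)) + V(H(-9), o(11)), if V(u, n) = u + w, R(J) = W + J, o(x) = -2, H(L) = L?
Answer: -182417/8 ≈ -22802.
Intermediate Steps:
w = -25/8 (w = ½ + (-40 + 11)/8 = ½ + (⅛)*(-29) = ½ - 29/8 = -25/8 ≈ -3.1250)
R(J) = 69 + J
V(u, n) = -25/8 + u (V(u, n) = u - 25/8 = -25/8 + u)
(-23004 + R(145)) + V(H(-9), o(11)) = (-23004 + (69 + 145)) + (-25/8 - 9) = (-23004 + 214) - 97/8 = -22790 - 97/8 = -182417/8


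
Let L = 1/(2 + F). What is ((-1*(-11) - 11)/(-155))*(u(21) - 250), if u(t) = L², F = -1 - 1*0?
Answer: 0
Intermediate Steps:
F = -1 (F = -1 + 0 = -1)
L = 1 (L = 1/(2 - 1) = 1/1 = 1)
u(t) = 1 (u(t) = 1² = 1)
((-1*(-11) - 11)/(-155))*(u(21) - 250) = ((-1*(-11) - 11)/(-155))*(1 - 250) = ((11 - 11)*(-1/155))*(-249) = (0*(-1/155))*(-249) = 0*(-249) = 0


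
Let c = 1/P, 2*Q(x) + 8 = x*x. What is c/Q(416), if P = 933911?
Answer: 1/80805715364 ≈ 1.2375e-11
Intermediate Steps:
Q(x) = -4 + x**2/2 (Q(x) = -4 + (x*x)/2 = -4 + x**2/2)
c = 1/933911 ≈ 1.0708e-6
c/Q(416) = 1/(933911*(-4 + (1/2)*416**2)) = 1/(933911*(-4 + (1/2)*173056)) = 1/(933911*(-4 + 86528)) = (1/933911)/86524 = (1/933911)*(1/86524) = 1/80805715364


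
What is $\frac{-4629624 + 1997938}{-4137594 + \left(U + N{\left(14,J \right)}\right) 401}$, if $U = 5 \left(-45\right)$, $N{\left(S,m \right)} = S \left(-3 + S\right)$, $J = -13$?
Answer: $\frac{2631686}{4166065} \approx 0.6317$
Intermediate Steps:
$U = -225$
$\frac{-4629624 + 1997938}{-4137594 + \left(U + N{\left(14,J \right)}\right) 401} = \frac{-4629624 + 1997938}{-4137594 + \left(-225 + 14 \left(-3 + 14\right)\right) 401} = - \frac{2631686}{-4137594 + \left(-225 + 14 \cdot 11\right) 401} = - \frac{2631686}{-4137594 + \left(-225 + 154\right) 401} = - \frac{2631686}{-4137594 - 28471} = - \frac{2631686}{-4166065} = \left(-2631686\right) \left(- \frac{1}{4166065}\right) = \frac{2631686}{4166065}$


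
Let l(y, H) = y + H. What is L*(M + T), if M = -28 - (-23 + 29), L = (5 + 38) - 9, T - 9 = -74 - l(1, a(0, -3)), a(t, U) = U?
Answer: -3298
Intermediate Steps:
l(y, H) = H + y
T = -63 (T = 9 + (-74 - (-3 + 1)) = 9 + (-74 - 1*(-2)) = 9 + (-74 + 2) = 9 - 72 = -63)
L = 34 (L = 43 - 9 = 34)
M = -34 (M = -28 - 1*6 = -28 - 6 = -34)
L*(M + T) = 34*(-34 - 63) = 34*(-97) = -3298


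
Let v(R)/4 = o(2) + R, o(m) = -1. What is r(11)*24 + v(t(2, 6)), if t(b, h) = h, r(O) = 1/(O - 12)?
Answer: -4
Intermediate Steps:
r(O) = 1/(-12 + O)
v(R) = -4 + 4*R (v(R) = 4*(-1 + R) = -4 + 4*R)
r(11)*24 + v(t(2, 6)) = 24/(-12 + 11) + (-4 + 4*6) = 24/(-1) + (-4 + 24) = -1*24 + 20 = -24 + 20 = -4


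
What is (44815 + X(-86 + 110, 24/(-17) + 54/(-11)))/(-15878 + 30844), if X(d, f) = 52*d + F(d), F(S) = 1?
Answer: 23032/7483 ≈ 3.0779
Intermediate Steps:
X(d, f) = 1 + 52*d (X(d, f) = 52*d + 1 = 1 + 52*d)
(44815 + X(-86 + 110, 24/(-17) + 54/(-11)))/(-15878 + 30844) = (44815 + (1 + 52*(-86 + 110)))/(-15878 + 30844) = (44815 + (1 + 52*24))/14966 = (44815 + (1 + 1248))*(1/14966) = (44815 + 1249)*(1/14966) = 46064*(1/14966) = 23032/7483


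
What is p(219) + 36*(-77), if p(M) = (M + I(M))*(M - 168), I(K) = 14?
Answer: 9111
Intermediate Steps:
p(M) = (-168 + M)*(14 + M) (p(M) = (M + 14)*(M - 168) = (14 + M)*(-168 + M) = (-168 + M)*(14 + M))
p(219) + 36*(-77) = (-2352 + 219² - 154*219) + 36*(-77) = (-2352 + 47961 - 33726) - 2772 = 11883 - 2772 = 9111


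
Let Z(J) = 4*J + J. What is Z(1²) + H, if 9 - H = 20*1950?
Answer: -38986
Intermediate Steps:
H = -38991 (H = 9 - 20*1950 = 9 - 1*39000 = 9 - 39000 = -38991)
Z(J) = 5*J
Z(1²) + H = 5*1² - 38991 = 5*1 - 38991 = 5 - 38991 = -38986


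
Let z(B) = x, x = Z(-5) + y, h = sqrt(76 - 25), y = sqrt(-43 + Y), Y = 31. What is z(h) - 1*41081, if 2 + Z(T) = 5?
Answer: -41078 + 2*I*sqrt(3) ≈ -41078.0 + 3.4641*I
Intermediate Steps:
Z(T) = 3 (Z(T) = -2 + 5 = 3)
y = 2*I*sqrt(3) (y = sqrt(-43 + 31) = sqrt(-12) = 2*I*sqrt(3) ≈ 3.4641*I)
h = sqrt(51) ≈ 7.1414
x = 3 + 2*I*sqrt(3) ≈ 3.0 + 3.4641*I
z(B) = 3 + 2*I*sqrt(3)
z(h) - 1*41081 = (3 + 2*I*sqrt(3)) - 1*41081 = (3 + 2*I*sqrt(3)) - 41081 = -41078 + 2*I*sqrt(3)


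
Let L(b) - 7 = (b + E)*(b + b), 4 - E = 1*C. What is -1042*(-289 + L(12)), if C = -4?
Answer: -206316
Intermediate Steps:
E = 8 (E = 4 - (-4) = 4 - 1*(-4) = 4 + 4 = 8)
L(b) = 7 + 2*b*(8 + b) (L(b) = 7 + (b + 8)*(b + b) = 7 + (8 + b)*(2*b) = 7 + 2*b*(8 + b))
-1042*(-289 + L(12)) = -1042*(-289 + (7 + 2*12**2 + 16*12)) = -1042*(-289 + (7 + 2*144 + 192)) = -1042*(-289 + (7 + 288 + 192)) = -1042*(-289 + 487) = -1042*198 = -206316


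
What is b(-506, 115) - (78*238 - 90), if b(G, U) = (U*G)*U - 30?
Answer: -6710354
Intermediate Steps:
b(G, U) = -30 + G*U**2 (b(G, U) = (G*U)*U - 30 = G*U**2 - 30 = -30 + G*U**2)
b(-506, 115) - (78*238 - 90) = (-30 - 506*115**2) - (78*238 - 90) = (-30 - 506*13225) - (18564 - 90) = (-30 - 6691850) - 1*18474 = -6691880 - 18474 = -6710354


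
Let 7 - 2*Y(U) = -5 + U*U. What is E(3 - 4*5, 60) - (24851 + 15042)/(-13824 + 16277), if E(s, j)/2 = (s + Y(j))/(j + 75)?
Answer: -14270321/331155 ≈ -43.093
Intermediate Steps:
Y(U) = 6 - U**2/2 (Y(U) = 7/2 - (-5 + U*U)/2 = 7/2 - (-5 + U**2)/2 = 7/2 + (5/2 - U**2/2) = 6 - U**2/2)
E(s, j) = 2*(6 + s - j**2/2)/(75 + j) (E(s, j) = 2*((s + (6 - j**2/2))/(j + 75)) = 2*((6 + s - j**2/2)/(75 + j)) = 2*(6 + s - j**2/2)/(75 + j))
E(3 - 4*5, 60) - (24851 + 15042)/(-13824 + 16277) = (12 - 1*60**2 + 2*(3 - 4*5))/(75 + 60) - (24851 + 15042)/(-13824 + 16277) = (12 - 1*3600 + 2*(3 - 20))/135 - 39893/2453 = (12 - 3600 + 2*(-17))/135 - 39893/2453 = (12 - 3600 - 34)/135 - 1*39893/2453 = (1/135)*(-3622) - 39893/2453 = -3622/135 - 39893/2453 = -14270321/331155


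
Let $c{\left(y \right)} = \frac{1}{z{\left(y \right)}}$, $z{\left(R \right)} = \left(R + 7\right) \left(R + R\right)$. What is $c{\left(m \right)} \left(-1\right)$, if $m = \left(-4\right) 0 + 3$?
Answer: $- \frac{1}{60} \approx -0.016667$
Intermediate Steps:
$m = 3$ ($m = 0 + 3 = 3$)
$z{\left(R \right)} = 2 R \left(7 + R\right)$ ($z{\left(R \right)} = \left(7 + R\right) 2 R = 2 R \left(7 + R\right)$)
$c{\left(y \right)} = \frac{1}{2 y \left(7 + y\right)}$
$c{\left(m \right)} \left(-1\right) = \frac{1}{2 \cdot 3 \left(7 + 3\right)} \left(-1\right) = \frac{1}{2} \cdot \frac{1}{3} \cdot \frac{1}{10} \left(-1\right) = \frac{1}{60} \left(-1\right) = - \frac{1}{60}$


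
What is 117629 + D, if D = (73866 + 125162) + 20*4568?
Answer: 408017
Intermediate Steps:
D = 290388 (D = 199028 + 91360 = 290388)
117629 + D = 117629 + 290388 = 408017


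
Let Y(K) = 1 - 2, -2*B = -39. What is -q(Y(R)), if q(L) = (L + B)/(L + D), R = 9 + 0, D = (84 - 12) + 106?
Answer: -37/354 ≈ -0.10452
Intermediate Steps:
B = 39/2 (B = -½*(-39) = 39/2 ≈ 19.500)
D = 178 (D = 72 + 106 = 178)
R = 9
Y(K) = -1
q(L) = (39/2 + L)/(178 + L) (q(L) = (L + 39/2)/(L + 178) = (39/2 + L)/(178 + L))
-q(Y(R)) = -(39/2 - 1)/(178 - 1) = -37/(177*2) = -1*37/354 = -37/354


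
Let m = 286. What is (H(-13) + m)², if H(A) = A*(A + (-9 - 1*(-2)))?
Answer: 298116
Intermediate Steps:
H(A) = A*(-7 + A) (H(A) = A*(A + (-9 + 2)) = A*(A - 7) = A*(-7 + A))
(H(-13) + m)² = (-13*(-7 - 13) + 286)² = (-13*(-20) + 286)² = (260 + 286)² = 546² = 298116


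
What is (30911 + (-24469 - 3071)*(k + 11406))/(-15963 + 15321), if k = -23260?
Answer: -326490071/642 ≈ -5.0855e+5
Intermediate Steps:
(30911 + (-24469 - 3071)*(k + 11406))/(-15963 + 15321) = (30911 + (-24469 - 3071)*(-23260 + 11406))/(-15963 + 15321) = (30911 - 27540*(-11854))/(-642) = (30911 + 326459160)*(-1/642) = 326490071*(-1/642) = -326490071/642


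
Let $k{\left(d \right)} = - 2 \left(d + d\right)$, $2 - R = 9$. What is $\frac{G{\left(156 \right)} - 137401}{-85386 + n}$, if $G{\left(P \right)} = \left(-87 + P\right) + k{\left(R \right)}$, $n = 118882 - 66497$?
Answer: $\frac{137304}{33001} \approx 4.1606$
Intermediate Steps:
$R = -7$ ($R = 2 - 9 = -7$)
$n = 52385$ ($n = 118882 - 66497 = 52385$)
$k{\left(d \right)} = - 4 d$ ($k{\left(d \right)} = - 2 \cdot 2 d = - 4 d$)
$G{\left(P \right)} = -59 + P$ ($G{\left(P \right)} = \left(-87 + P\right) - -28 = \left(-87 + P\right) + 28 = -59 + P$)
$\frac{G{\left(156 \right)} - 137401}{-85386 + n} = \frac{\left(-59 + 156\right) - 137401}{-85386 + 52385} = \frac{97 + \left(-182134 + 44733\right)}{-33001} = \left(97 - 137401\right) \left(- \frac{1}{33001}\right) = \left(-137304\right) \left(- \frac{1}{33001}\right) = \frac{137304}{33001}$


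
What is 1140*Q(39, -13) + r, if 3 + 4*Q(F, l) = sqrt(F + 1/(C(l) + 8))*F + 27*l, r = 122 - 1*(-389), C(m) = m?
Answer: -100379 + 2223*sqrt(970) ≈ -31144.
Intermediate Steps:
r = 511 (r = 122 + 389 = 511)
Q(F, l) = -3/4 + 27*l/4 + F*sqrt(F + 1/(8 + l))/4 (Q(F, l) = -3/4 + (sqrt(F + 1/(l + 8))*F + 27*l)/4 = -3/4 + (sqrt(F + 1/(8 + l))*F + 27*l)/4 = -3/4 + (F*sqrt(F + 1/(8 + l)) + 27*l)/4 = -3/4 + (27*l + F*sqrt(F + 1/(8 + l)))/4 = -3/4 + (27*l/4 + F*sqrt(F + 1/(8 + l))/4) = -3/4 + 27*l/4 + F*sqrt(F + 1/(8 + l))/4)
1140*Q(39, -13) + r = 1140*(-3/4 + (27/4)*(-13) + (1/4)*39*sqrt((1 + 39*(8 - 13))/(8 - 13))) + 511 = 1140*(-3/4 - 351/4 + (1/4)*39*sqrt((1 + 39*(-5))/(-5))) + 511 = 1140*(-3/4 - 351/4 + (1/4)*39*sqrt(-(1 - 195)/5)) + 511 = 1140*(-3/4 - 351/4 + (1/4)*39*sqrt(-1/5*(-194))) + 511 = 1140*(-3/4 - 351/4 + (1/4)*39*sqrt(194/5)) + 511 = 1140*(-3/4 - 351/4 + (1/4)*39*(sqrt(970)/5)) + 511 = 1140*(-3/4 - 351/4 + 39*sqrt(970)/20) + 511 = 1140*(-177/2 + 39*sqrt(970)/20) + 511 = (-100890 + 2223*sqrt(970)) + 511 = -100379 + 2223*sqrt(970)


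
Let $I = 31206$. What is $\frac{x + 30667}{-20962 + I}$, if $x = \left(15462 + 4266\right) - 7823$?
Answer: $\frac{10643}{2561} \approx 4.1558$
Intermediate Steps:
$x = 11905$ ($x = 19728 - 7823 = 11905$)
$\frac{x + 30667}{-20962 + I} = \frac{11905 + 30667}{-20962 + 31206} = \frac{42572}{10244} = 42572 \cdot \frac{1}{10244} = \frac{10643}{2561}$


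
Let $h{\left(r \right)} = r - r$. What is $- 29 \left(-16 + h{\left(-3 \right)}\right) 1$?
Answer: $464$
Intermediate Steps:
$h{\left(r \right)} = 0$
$- 29 \left(-16 + h{\left(-3 \right)}\right) 1 = - 29 \left(-16 + 0\right) 1 = \left(-29\right) \left(-16\right) 1 = 464 \cdot 1 = 464$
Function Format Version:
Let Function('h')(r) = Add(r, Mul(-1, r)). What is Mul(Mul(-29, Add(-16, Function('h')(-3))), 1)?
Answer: 464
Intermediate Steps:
Function('h')(r) = 0
Mul(Mul(-29, Add(-16, Function('h')(-3))), 1) = Mul(Mul(-29, Add(-16, 0)), 1) = Mul(Mul(-29, -16), 1) = Mul(464, 1) = 464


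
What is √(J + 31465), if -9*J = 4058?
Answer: √279127/3 ≈ 176.11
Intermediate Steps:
J = -4058/9 (J = -⅑*4058 = -4058/9 ≈ -450.89)
√(J + 31465) = √(-4058/9 + 31465) = √(279127/9) = √279127/3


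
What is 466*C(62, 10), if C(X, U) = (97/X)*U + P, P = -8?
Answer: 110442/31 ≈ 3562.6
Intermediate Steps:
C(X, U) = -8 + 97*U/X (C(X, U) = (97/X)*U - 8 = 97*U/X - 8 = -8 + 97*U/X)
466*C(62, 10) = 466*(-8 + 97*10/62) = 466*(-8 + 97*10*(1/62)) = 466*(-8 + 485/31) = 466*(237/31) = 110442/31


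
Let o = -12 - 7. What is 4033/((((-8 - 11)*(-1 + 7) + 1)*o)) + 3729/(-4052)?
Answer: 8335553/8699644 ≈ 0.95815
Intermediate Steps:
o = -19
4033/((((-8 - 11)*(-1 + 7) + 1)*o)) + 3729/(-4052) = 4033/((((-8 - 11)*(-1 + 7) + 1)*(-19))) + 3729/(-4052) = 4033/(((-19*6 + 1)*(-19))) + 3729*(-1/4052) = 4033/(((-114 + 1)*(-19))) - 3729/4052 = 4033/((-113*(-19))) - 3729/4052 = 4033/2147 - 3729/4052 = 8335553/8699644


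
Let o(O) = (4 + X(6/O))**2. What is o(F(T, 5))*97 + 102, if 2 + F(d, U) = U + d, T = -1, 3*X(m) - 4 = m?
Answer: 35935/9 ≈ 3992.8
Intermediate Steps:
X(m) = 4/3 + m/3
F(d, U) = -2 + U + d (F(d, U) = -2 + (U + d) = -2 + U + d)
o(O) = (16/3 + 2/O)**2 (o(O) = (4 + (4/3 + (6/O)/3))**2 = (4 + (4/3 + 2/O))**2 = (16/3 + 2/O)**2)
o(F(T, 5))*97 + 102 = (4*(3 + 8*(-2 + 5 - 1))**2/(9*(-2 + 5 - 1)**2))*97 + 102 = ((4/9)*(3 + 8*2)**2/2**2)*97 + 102 = ((4/9)*(1/4)*(3 + 16)**2)*97 + 102 = ((4/9)*(1/4)*19**2)*97 + 102 = ((4/9)*(1/4)*361)*97 + 102 = (361/9)*97 + 102 = 35017/9 + 102 = 35935/9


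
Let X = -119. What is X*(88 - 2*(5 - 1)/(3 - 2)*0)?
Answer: -10472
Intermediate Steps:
X*(88 - 2*(5 - 1)/(3 - 2)*0) = -119*(88 - 2*(5 - 1)/(3 - 2)*0) = -119*(88 - 8/1*0) = -119*(88 - 8*0) = -119*(88 + 0) = -119*88 = -10472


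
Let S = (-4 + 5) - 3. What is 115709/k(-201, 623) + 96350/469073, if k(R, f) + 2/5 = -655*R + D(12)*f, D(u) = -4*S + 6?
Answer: 339006265835/329234364459 ≈ 1.0297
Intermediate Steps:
S = -2 (S = 1 - 3 = -2)
D(u) = 14 (D(u) = -4*(-2) + 6 = 8 + 6 = 14)
k(R, f) = -2/5 - 655*R + 14*f (k(R, f) = -2/5 + (-655*R + 14*f) = -2/5 - 655*R + 14*f)
115709/k(-201, 623) + 96350/469073 = 115709/(-2/5 - 655*(-201) + 14*623) + 96350/469073 = 115709/(-2/5 + 131655 + 8722) + 96350*(1/469073) = 115709/(701883/5) + 96350/469073 = 115709*(5/701883) + 96350/469073 = 578545/701883 + 96350/469073 = 339006265835/329234364459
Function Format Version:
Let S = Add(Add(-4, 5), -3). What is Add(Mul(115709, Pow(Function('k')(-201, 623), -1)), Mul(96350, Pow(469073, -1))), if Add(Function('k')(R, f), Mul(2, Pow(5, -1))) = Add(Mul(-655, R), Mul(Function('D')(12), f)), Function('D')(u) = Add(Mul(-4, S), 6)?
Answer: Rational(339006265835, 329234364459) ≈ 1.0297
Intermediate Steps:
S = -2 (S = Add(1, -3) = -2)
Function('D')(u) = 14 (Function('D')(u) = Add(Mul(-4, -2), 6) = Add(8, 6) = 14)
Function('k')(R, f) = Add(Rational(-2, 5), Mul(-655, R), Mul(14, f)) (Function('k')(R, f) = Add(Rational(-2, 5), Add(Mul(-655, R), Mul(14, f))) = Add(Rational(-2, 5), Mul(-655, R), Mul(14, f)))
Add(Mul(115709, Pow(Function('k')(-201, 623), -1)), Mul(96350, Pow(469073, -1))) = Add(Mul(115709, Pow(Add(Rational(-2, 5), Mul(-655, -201), Mul(14, 623)), -1)), Mul(96350, Pow(469073, -1))) = Add(Mul(115709, Pow(Add(Rational(-2, 5), 131655, 8722), -1)), Mul(96350, Rational(1, 469073))) = Add(Mul(115709, Pow(Rational(701883, 5), -1)), Rational(96350, 469073)) = Add(Mul(115709, Rational(5, 701883)), Rational(96350, 469073)) = Add(Rational(578545, 701883), Rational(96350, 469073)) = Rational(339006265835, 329234364459)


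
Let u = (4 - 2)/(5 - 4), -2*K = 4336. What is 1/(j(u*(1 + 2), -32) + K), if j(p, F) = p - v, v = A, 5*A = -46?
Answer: -5/10764 ≈ -0.00046451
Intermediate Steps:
K = -2168 (K = -1/2*4336 = -2168)
u = 2 (u = 2/1 = 2*1 = 2)
A = -46/5 (A = (1/5)*(-46) = -46/5 ≈ -9.2000)
v = -46/5 ≈ -9.2000
j(p, F) = 46/5 + p (j(p, F) = p - 1*(-46/5) = p + 46/5 = 46/5 + p)
1/(j(u*(1 + 2), -32) + K) = 1/((46/5 + 2*(1 + 2)) - 2168) = 1/((46/5 + 2*3) - 2168) = 1/((46/5 + 6) - 2168) = 1/(76/5 - 2168) = 1/(-10764/5) = -5/10764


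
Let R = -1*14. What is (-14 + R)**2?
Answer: 784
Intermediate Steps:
R = -14
(-14 + R)**2 = (-14 - 14)**2 = (-28)**2 = 784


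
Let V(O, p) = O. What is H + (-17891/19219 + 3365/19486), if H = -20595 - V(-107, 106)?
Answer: -7673069331883/374501434 ≈ -20489.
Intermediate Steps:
H = -20488 (H = -20595 - 1*(-107) = -20595 + 107 = -20488)
H + (-17891/19219 + 3365/19486) = -20488 + (-17891/19219 + 3365/19486) = -20488 - 283952091/374501434 = -7673069331883/374501434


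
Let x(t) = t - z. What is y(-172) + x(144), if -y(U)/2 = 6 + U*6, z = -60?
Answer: 2256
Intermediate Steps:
y(U) = -12 - 12*U (y(U) = -2*(6 + U*6) = -2*(6 + 6*U) = -12 - 12*U)
x(t) = 60 + t (x(t) = t - 1*(-60) = t + 60 = 60 + t)
y(-172) + x(144) = (-12 - 12*(-172)) + (60 + 144) = (-12 + 2064) + 204 = 2052 + 204 = 2256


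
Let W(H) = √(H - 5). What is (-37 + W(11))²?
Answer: (37 - √6)² ≈ 1193.7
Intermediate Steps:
W(H) = √(-5 + H)
(-37 + W(11))² = (-37 + √(-5 + 11))² = (-37 + √6)²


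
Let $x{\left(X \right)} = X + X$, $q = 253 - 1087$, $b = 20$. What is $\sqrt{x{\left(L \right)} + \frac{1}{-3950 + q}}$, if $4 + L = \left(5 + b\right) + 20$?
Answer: $\frac{\sqrt{117293813}}{1196} \approx 9.0554$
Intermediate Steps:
$q = -834$
$L = 41$ ($L = -4 + \left(\left(5 + 20\right) + 20\right) = -4 + \left(25 + 20\right) = -4 + 45 = 41$)
$x{\left(X \right)} = 2 X$
$\sqrt{x{\left(L \right)} + \frac{1}{-3950 + q}} = \sqrt{2 \cdot 41 + \frac{1}{-3950 - 834}} = \sqrt{82 + \frac{1}{-4784}} = \sqrt{82 - \frac{1}{4784}} = \sqrt{\frac{392287}{4784}} = \frac{\sqrt{117293813}}{1196}$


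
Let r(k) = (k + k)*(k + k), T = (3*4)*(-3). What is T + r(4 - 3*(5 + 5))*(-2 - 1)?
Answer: -8148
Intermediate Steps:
T = -36 (T = 12*(-3) = -36)
r(k) = 4*k² (r(k) = (2*k)*(2*k) = 4*k²)
T + r(4 - 3*(5 + 5))*(-2 - 1) = -36 + (4*(4 - 3*(5 + 5))²)*(-2 - 1) = -36 + (4*(4 - 3*10)²)*(-3) = -36 + (4*(4 - 30)²)*(-3) = -36 + (4*(-26)²)*(-3) = -36 + (4*676)*(-3) = -36 + 2704*(-3) = -36 - 8112 = -8148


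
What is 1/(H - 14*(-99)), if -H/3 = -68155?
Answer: 1/205851 ≈ 4.8579e-6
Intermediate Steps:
H = 204465 (H = -3*(-68155) = 204465)
1/(H - 14*(-99)) = 1/(204465 - 14*(-99)) = 1/(204465 + 1386) = 1/205851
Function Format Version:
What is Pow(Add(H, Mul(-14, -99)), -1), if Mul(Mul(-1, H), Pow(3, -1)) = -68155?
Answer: Rational(1, 205851) ≈ 4.8579e-6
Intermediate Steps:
H = 204465 (H = Mul(-3, -68155) = 204465)
Pow(Add(H, Mul(-14, -99)), -1) = Pow(Add(204465, Mul(-14, -99)), -1) = Pow(Add(204465, 1386), -1) = Pow(205851, -1) = Rational(1, 205851)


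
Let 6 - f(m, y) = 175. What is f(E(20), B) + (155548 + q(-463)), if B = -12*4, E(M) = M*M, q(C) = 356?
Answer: 155735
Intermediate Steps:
E(M) = M²
B = -48
f(m, y) = -169 (f(m, y) = 6 - 1*175 = 6 - 175 = -169)
f(E(20), B) + (155548 + q(-463)) = -169 + (155548 + 356) = -169 + 155904 = 155735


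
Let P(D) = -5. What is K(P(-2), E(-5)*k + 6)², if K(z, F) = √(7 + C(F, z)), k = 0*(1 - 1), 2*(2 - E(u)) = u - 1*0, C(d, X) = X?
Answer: 2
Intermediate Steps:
E(u) = 2 - u/2 (E(u) = 2 - (u - 1*0)/2 = 2 - (u + 0)/2 = 2 - u/2)
k = 0 (k = 0*0 = 0)
K(z, F) = √(7 + z)
K(P(-2), E(-5)*k + 6)² = (√(7 - 5))² = (√2)² = 2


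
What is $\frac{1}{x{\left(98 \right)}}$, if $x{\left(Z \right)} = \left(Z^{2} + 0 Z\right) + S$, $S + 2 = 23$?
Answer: $\frac{1}{9625} \approx 0.0001039$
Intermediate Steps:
$S = 21$ ($S = -2 + 23 = 21$)
$x{\left(Z \right)} = 21 + Z^{2}$ ($x{\left(Z \right)} = \left(Z^{2} + 0 Z\right) + 21 = \left(Z^{2} + 0\right) + 21 = Z^{2} + 21 = 21 + Z^{2}$)
$\frac{1}{x{\left(98 \right)}} = \frac{1}{21 + 98^{2}} = \frac{1}{21 + 9604} = \frac{1}{9625}$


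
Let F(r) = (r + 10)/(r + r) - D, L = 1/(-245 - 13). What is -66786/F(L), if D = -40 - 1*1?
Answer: 133572/2497 ≈ 53.493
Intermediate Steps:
D = -41 (D = -40 - 1 = -41)
L = -1/258 (L = 1/(-258) = -1/258 ≈ -0.0038760)
F(r) = 41 + (10 + r)/(2*r) (F(r) = (r + 10)/(r + r) - 1*(-41) = (10 + r)/((2*r)) + 41 = (10 + r)*(1/(2*r)) + 41 = (10 + r)/(2*r) + 41 = 41 + (10 + r)/(2*r))
-66786/F(L) = -66786/(83/2 + 5/(-1/258)) = -66786/(83/2 + 5*(-258)) = -66786/(83/2 - 1290) = -66786/(-2497/2) = -66786*(-2/2497) = 133572/2497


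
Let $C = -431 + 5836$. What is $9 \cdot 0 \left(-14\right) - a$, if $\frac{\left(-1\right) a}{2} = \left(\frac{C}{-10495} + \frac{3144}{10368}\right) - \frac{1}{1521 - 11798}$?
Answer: $- \frac{1972513603}{4659427368} \approx -0.42334$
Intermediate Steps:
$C = 5405$
$a = \frac{1972513603}{4659427368}$ ($a = - 2 \left(\left(\frac{5405}{-10495} + \frac{3144}{10368}\right) - \frac{1}{1521 - 11798}\right) = - 2 \left(\left(5405 \left(- \frac{1}{10495}\right) + 3144 \cdot \frac{1}{10368}\right) - \frac{1}{-10277}\right) = - 2 \left(\left(- \frac{1081}{2099} + \frac{131}{432}\right) - - \frac{1}{10277}\right) = - 2 \left(- \frac{192023}{906768} + \frac{1}{10277}\right) = \left(-2\right) \left(- \frac{1972513603}{9318854736}\right) = \frac{1972513603}{4659427368} \approx 0.42334$)
$9 \cdot 0 \left(-14\right) - a = 9 \cdot 0 \left(-14\right) - \frac{1972513603}{4659427368} = 0 \left(-14\right) - \frac{1972513603}{4659427368} = 0 - \frac{1972513603}{4659427368} = - \frac{1972513603}{4659427368}$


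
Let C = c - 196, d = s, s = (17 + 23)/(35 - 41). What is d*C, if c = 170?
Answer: 520/3 ≈ 173.33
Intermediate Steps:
s = -20/3 (s = 40/(-6) = 40*(-⅙) = -20/3 ≈ -6.6667)
d = -20/3 ≈ -6.6667
C = -26 (C = 170 - 196 = -26)
d*C = -20/3*(-26) = 520/3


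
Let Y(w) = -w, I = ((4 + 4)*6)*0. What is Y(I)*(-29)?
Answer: 0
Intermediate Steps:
I = 0 (I = (8*6)*0 = 48*0 = 0)
Y(I)*(-29) = -1*0*(-29) = 0*(-29) = 0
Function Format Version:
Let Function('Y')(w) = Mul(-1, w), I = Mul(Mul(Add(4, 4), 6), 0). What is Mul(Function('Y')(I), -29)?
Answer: 0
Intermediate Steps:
I = 0 (I = Mul(Mul(8, 6), 0) = Mul(48, 0) = 0)
Mul(Function('Y')(I), -29) = Mul(Mul(-1, 0), -29) = Mul(0, -29) = 0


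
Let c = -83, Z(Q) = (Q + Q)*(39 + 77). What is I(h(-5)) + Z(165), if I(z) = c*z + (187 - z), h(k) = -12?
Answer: 39475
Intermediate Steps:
Z(Q) = 232*Q (Z(Q) = (2*Q)*116 = 232*Q)
I(z) = 187 - 84*z (I(z) = -83*z + (187 - z) = 187 - 84*z)
I(h(-5)) + Z(165) = (187 - 84*(-12)) + 232*165 = (187 + 1008) + 38280 = 1195 + 38280 = 39475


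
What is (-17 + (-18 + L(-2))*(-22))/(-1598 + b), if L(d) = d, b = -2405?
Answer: -423/4003 ≈ -0.10567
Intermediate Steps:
(-17 + (-18 + L(-2))*(-22))/(-1598 + b) = (-17 + (-18 - 2)*(-22))/(-1598 - 2405) = (-17 - 20*(-22))/(-4003) = (-17 + 440)*(-1/4003) = 423*(-1/4003) = -423/4003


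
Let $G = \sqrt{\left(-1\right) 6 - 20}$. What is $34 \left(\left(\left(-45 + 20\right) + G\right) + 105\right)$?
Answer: $2720 + 34 i \sqrt{26} \approx 2720.0 + 173.37 i$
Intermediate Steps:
$G = i \sqrt{26}$ ($G = \sqrt{-6 - 20} = \sqrt{-26} = i \sqrt{26} \approx 5.099 i$)
$34 \left(\left(\left(-45 + 20\right) + G\right) + 105\right) = 34 \left(\left(\left(-45 + 20\right) + i \sqrt{26}\right) + 105\right) = 34 \left(\left(-25 + i \sqrt{26}\right) + 105\right) = 34 \left(80 + i \sqrt{26}\right) = 2720 + 34 i \sqrt{26}$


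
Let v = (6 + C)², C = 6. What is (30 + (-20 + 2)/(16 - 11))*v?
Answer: 19008/5 ≈ 3801.6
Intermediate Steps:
v = 144 (v = (6 + 6)² = 12² = 144)
(30 + (-20 + 2)/(16 - 11))*v = (30 + (-20 + 2)/(16 - 11))*144 = (30 - 18/5)*144 = (132/5)*144 = 19008/5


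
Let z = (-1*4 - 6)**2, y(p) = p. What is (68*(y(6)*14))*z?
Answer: 571200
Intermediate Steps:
z = 100 (z = (-4 - 6)**2 = (-10)**2 = 100)
(68*(y(6)*14))*z = (68*(6*14))*100 = (68*84)*100 = 5712*100 = 571200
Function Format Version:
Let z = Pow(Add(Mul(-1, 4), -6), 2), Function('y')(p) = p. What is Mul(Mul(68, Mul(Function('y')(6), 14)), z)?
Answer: 571200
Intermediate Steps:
z = 100 (z = Pow(Add(-4, -6), 2) = Pow(-10, 2) = 100)
Mul(Mul(68, Mul(Function('y')(6), 14)), z) = Mul(Mul(68, Mul(6, 14)), 100) = Mul(Mul(68, 84), 100) = Mul(5712, 100) = 571200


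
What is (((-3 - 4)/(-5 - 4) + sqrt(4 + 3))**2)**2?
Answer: 490588/6561 + 17248*sqrt(7)/729 ≈ 137.37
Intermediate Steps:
(((-3 - 4)/(-5 - 4) + sqrt(4 + 3))**2)**2 = ((-7/(-9) + sqrt(7))**2)**2 = ((-7*(-1/9) + sqrt(7))**2)**2 = ((7/9 + sqrt(7))**2)**2 = (7/9 + sqrt(7))**4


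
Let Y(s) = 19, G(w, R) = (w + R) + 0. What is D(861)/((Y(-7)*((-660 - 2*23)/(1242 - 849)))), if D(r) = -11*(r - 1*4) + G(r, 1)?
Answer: 3366045/13414 ≈ 250.94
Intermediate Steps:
G(w, R) = R + w (G(w, R) = (R + w) + 0 = R + w)
D(r) = 45 - 10*r (D(r) = -11*(r - 1*4) + (1 + r) = -11*(r - 4) + (1 + r) = -11*(-4 + r) + (1 + r) = (44 - 11*r) + (1 + r) = 45 - 10*r)
D(861)/((Y(-7)*((-660 - 2*23)/(1242 - 849)))) = (45 - 10*861)/((19*((-660 - 2*23)/(1242 - 849)))) = (45 - 8610)/((19*((-660 - 46)/393))) = -8565/(19*(-706*1/393)) = -8565/(19*(-706/393)) = -8565/(-13414/393) = -8565*(-393/13414) = 3366045/13414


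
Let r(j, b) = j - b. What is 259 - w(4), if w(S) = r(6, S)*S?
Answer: 251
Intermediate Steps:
w(S) = S*(6 - S) (w(S) = (6 - S)*S = S*(6 - S))
259 - w(4) = 259 - 4*(6 - 1*4) = 259 - 4*(6 - 4) = 259 - 4*2 = 259 - 1*8 = 259 - 8 = 251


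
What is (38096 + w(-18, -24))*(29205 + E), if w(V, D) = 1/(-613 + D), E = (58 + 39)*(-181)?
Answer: 3106195328/7 ≈ 4.4374e+8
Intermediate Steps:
E = -17557 (E = 97*(-181) = -17557)
(38096 + w(-18, -24))*(29205 + E) = (38096 + 1/(-613 - 24))*(29205 - 17557) = (38096 + 1/(-637))*11648 = (38096 - 1/637)*11648 = (24267151/637)*11648 = 3106195328/7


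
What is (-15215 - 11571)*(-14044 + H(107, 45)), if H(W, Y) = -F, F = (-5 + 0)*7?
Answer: 375245074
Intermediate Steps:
F = -35 (F = -5*7 = -35)
H(W, Y) = 35 (H(W, Y) = -1*(-35) = 35)
(-15215 - 11571)*(-14044 + H(107, 45)) = (-15215 - 11571)*(-14044 + 35) = -26786*(-14009) = 375245074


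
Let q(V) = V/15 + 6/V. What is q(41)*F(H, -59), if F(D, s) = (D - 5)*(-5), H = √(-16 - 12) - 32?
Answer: 65527/123 - 3542*I*√7/123 ≈ 532.74 - 76.189*I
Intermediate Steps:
q(V) = 6/V + V/15 (q(V) = V*(1/15) + 6/V = V/15 + 6/V = 6/V + V/15)
H = -32 + 2*I*√7 (H = √(-28) - 32 = 2*I*√7 - 32 = -32 + 2*I*√7 ≈ -32.0 + 5.2915*I)
F(D, s) = 25 - 5*D (F(D, s) = (-5 + D)*(-5) = 25 - 5*D)
q(41)*F(H, -59) = (6/41 + (1/15)*41)*(25 - 5*(-32 + 2*I*√7)) = (6*(1/41) + 41/15)*(25 + (160 - 10*I*√7)) = (6/41 + 41/15)*(185 - 10*I*√7) = 1771*(185 - 10*I*√7)/615 = 65527/123 - 3542*I*√7/123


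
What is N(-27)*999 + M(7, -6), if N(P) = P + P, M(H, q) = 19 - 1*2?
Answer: -53929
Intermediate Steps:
M(H, q) = 17 (M(H, q) = 19 - 2 = 17)
N(P) = 2*P
N(-27)*999 + M(7, -6) = (2*(-27))*999 + 17 = -54*999 + 17 = -53946 + 17 = -53929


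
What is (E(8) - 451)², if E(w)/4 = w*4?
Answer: 104329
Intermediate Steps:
E(w) = 16*w (E(w) = 4*(w*4) = 4*(4*w) = 16*w)
(E(8) - 451)² = (16*8 - 451)² = (128 - 451)² = (-323)² = 104329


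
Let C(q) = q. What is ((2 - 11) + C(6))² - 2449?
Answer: -2440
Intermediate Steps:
((2 - 11) + C(6))² - 2449 = ((2 - 11) + 6)² - 2449 = (-9 + 6)² - 2449 = (-3)² - 2449 = 9 - 2449 = -2440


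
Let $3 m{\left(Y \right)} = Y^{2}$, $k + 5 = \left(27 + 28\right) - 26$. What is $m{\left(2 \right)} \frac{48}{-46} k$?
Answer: $- \frac{768}{23} \approx -33.391$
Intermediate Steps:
$k = 24$ ($k = -5 + \left(\left(27 + 28\right) - 26\right) = -5 + \left(55 - 26\right) = -5 + 29 = 24$)
$m{\left(Y \right)} = \frac{Y^{2}}{3}$
$m{\left(2 \right)} \frac{48}{-46} k = \frac{2^{2}}{3} \frac{48}{-46} \cdot 24 = \frac{1}{3} \cdot 4 \cdot 48 \left(- \frac{1}{46}\right) 24 = \frac{4}{3} \left(- \frac{24}{23}\right) 24 = \left(- \frac{32}{23}\right) 24 = - \frac{768}{23}$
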